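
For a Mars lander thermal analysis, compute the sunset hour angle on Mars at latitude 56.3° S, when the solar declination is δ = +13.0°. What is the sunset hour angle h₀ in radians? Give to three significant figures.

cos h₀ = −tan ϕ · tan δ = −tan(-56.3°) × tan(+13.000°) = 0.3462, so h₀ = 1.2173 rad = 69.75°.

h₀ = 1.22 rad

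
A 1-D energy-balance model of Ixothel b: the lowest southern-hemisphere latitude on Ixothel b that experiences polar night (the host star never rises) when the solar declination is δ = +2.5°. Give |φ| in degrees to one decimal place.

|φ| = 87.5°

Polar night requires cos H₀ = −tan φ tan δ ≥ 1, i.e. tan φ tan δ ≤ −1.
The boundary is |tan φ| · |tan δ| = 1, so |φ| = 90° − |δ| = 90° − 2.5° = 87.5° in the southern hemisphere.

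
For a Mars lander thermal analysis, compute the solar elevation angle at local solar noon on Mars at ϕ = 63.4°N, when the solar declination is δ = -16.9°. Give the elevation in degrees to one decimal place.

At local noon the hour angle is zero, so the zenith angle equals |ϕ − δ| = |+63.4° − (-16.900°)| = 80.300°.
Elevation = 90° − 80.300° = 9.7°.

9.7°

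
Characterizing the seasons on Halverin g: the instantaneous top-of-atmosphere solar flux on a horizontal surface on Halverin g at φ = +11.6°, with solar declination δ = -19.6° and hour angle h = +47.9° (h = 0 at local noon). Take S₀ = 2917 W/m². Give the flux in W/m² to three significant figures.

1.61e+03 W/m²

cos θ_z = sin φ sin δ + cos φ cos δ cos h = -0.067452 + 0.618681 = 0.551229.
Flux = S₀ · cos θ_z = 2917 × 0.551229 = 1608 W/m².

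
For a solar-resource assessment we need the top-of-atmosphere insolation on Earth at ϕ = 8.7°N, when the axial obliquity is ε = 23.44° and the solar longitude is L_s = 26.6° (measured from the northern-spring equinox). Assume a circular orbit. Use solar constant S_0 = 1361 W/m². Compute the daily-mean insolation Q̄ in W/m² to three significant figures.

Q̄ ≈ 440 W/m²

Solar declination: sin δ = sin ε · sin L_s = sin 23.44° × sin 26.6° = 0.17811, so δ = +10.260°.
cos h₀ = −tan(+8.7°) tan(+10.260°) = -0.0277, h₀ = 1.5985 rad.
Bracket: h₀ sin ϕ sin δ + cos ϕ cos δ sin h₀ = 1.5985×0.15126×0.17811 + 0.98849×0.98401×0.99962 = 0.043065 + 0.972314 = 1.015379.
Q̄ = (S_0/π) × [bracket] = (1361/π) × 1.015379 = 439.9 W/m².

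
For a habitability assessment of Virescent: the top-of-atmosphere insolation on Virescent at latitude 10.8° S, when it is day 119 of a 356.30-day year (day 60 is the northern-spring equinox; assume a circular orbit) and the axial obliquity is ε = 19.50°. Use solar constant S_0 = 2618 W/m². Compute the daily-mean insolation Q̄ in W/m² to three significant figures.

Solar longitude: L_s = 360° × (119 − 60)/356.30 = 59.613°.
sin δ = sin 19.50° × sin 59.613° = 0.28795, so δ = +16.735°.
cos h₀ = −tan(-10.8°) tan(+16.735°) = 0.0574, h₀ = 1.5134 rad.
Bracket: h₀ sin ϕ sin δ + cos ϕ cos δ sin h₀ = 1.5134×-0.18738×0.28795 + 0.98229×0.95765×0.99835 = -0.081657 + 0.939138 = 0.857481.
Q̄ = (S_0/π) × [bracket] = (2618/π) × 0.857481 = 714.6 W/m².

Q̄ ≈ 715 W/m²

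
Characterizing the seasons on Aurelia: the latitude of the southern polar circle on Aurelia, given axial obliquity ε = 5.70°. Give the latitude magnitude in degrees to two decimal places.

The polar circle is the lowest latitude that experiences at least one full rotation of continuous darkness at the northern-summer solstice; it lies at |φ| = 90° − ε = 90° − 5.70° = 84.30°.

84.30°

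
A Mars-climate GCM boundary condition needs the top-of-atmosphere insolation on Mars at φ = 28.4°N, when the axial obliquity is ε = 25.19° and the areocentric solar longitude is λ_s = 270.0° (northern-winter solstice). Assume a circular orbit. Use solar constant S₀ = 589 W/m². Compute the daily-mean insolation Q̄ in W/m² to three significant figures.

Q̄ ≈ 94.5 W/m²

sin δ = sin 25.19° × sin 270.0° = -0.42562, so δ = -25.190°.
cos H₀ = −tan(+28.4°) tan(-25.190°) = 0.2543, H₀ = 1.3137 rad.
Bracket: H₀ sin φ sin δ + cos φ cos δ sin H₀ = 1.3137×0.47562×-0.42562 + 0.87965×0.90490×0.96712 = -0.265937 + 0.769823 = 0.503886.
Q̄ = (S₀/π) × [bracket] = (589/π) × 0.503886 = 94.47 W/m².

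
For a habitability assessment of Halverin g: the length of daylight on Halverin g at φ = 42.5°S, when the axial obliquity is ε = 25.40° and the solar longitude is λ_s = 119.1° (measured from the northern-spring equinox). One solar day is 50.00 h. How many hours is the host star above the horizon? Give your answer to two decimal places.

18.96 h

Solar declination: sin δ = sin ε · sin λ_s = sin 25.40° × sin 119.1° = 0.37479, so δ = +22.011°.
cos H₀ = −tan φ · tan δ = −tan(-42.5°) × tan(+22.011°) = 0.3704, so H₀ = 1.1913 rad = 68.26°.
Daylight = 2H₀/(2π) × 50.00 h = (1.1913/π) × 50.00 = 18.96 h.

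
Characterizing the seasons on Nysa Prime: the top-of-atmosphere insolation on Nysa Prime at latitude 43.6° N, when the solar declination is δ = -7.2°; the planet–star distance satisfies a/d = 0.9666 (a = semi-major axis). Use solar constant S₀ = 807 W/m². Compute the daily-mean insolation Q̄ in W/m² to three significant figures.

cos H₀ = −tan(+43.6°) tan(-7.200°) = 0.1203, H₀ = 1.4502 rad.
Bracket: H₀ sin φ sin δ + cos φ cos δ sin H₀ = 1.4502×0.68962×-0.12533 + 0.72417×0.99211×0.99274 = -0.125341 + 0.713240 = 0.587899.
Inverse-square distance factor (a/d)² = 0.9666² = 0.934316.
Q̄ = (S₀/π) × 0.934316 × [bracket] = (807/π) × 0.934316 × 0.587899 = 141.1 W/m².

Q̄ ≈ 141 W/m²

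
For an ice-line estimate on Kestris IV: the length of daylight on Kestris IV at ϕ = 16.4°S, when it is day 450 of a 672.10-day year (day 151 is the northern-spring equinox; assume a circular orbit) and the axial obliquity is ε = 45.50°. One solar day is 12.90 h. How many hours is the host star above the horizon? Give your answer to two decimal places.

6.15 h

Solar longitude: L_s = 360° × (450 − 151)/672.10 = 160.155°.
sin δ = sin 45.50° × sin 160.155° = 0.24214, so δ = +14.013°.
cos h₀ = −tan ϕ · tan δ = −tan(-16.4°) × tan(+14.013°) = 0.0734, so h₀ = 1.4973 rad = 85.79°.
Daylight = 2h₀/(2π) × 12.90 h = (1.4973/π) × 12.90 = 6.15 h.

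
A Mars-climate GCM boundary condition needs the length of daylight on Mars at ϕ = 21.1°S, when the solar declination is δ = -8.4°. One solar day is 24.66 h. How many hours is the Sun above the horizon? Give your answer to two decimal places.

cos h₀ = −tan ϕ · tan δ = −tan(-21.1°) × tan(-8.400°) = -0.0570, so h₀ = 1.6278 rad = 93.27°.
Daylight = 2h₀/(2π) × 24.66 h = (1.6278/π) × 24.66 = 12.78 h.

12.78 h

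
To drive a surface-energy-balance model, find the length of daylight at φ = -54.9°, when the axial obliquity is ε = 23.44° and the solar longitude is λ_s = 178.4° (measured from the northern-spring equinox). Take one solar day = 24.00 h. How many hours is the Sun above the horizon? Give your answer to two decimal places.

11.88 h

Solar declination: sin δ = sin ε · sin λ_s = sin 23.44° × sin 178.4° = 0.01111, so δ = +0.636°.
cos H₀ = −tan φ · tan δ = −tan(-54.9°) × tan(+0.636°) = 0.0158, so H₀ = 1.5550 rad = 89.09°.
Daylight = 2H₀/(2π) × 24.00 h = (1.5550/π) × 24.00 = 11.88 h.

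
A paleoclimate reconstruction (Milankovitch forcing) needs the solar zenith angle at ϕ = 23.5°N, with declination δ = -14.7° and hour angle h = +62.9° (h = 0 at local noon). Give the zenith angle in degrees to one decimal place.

cos θ_z = sin ϕ sin δ + cos ϕ cos δ cos h = -0.101186 + 0.404088 = 0.302902.
θ_z = arccos(0.302902) = 72.4°.

θ_z = 72.4°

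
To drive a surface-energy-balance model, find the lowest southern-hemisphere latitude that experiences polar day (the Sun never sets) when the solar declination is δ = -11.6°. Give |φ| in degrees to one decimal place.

Polar day requires cos H₀ = −tan φ tan δ ≤ −1, i.e. tan φ tan δ ≥ 1.
The boundary is |tan φ| · |tan δ| = 1, so |φ| = 90° − |δ| = 90° − 11.6° = 78.4° in the southern hemisphere.

|φ| = 78.4°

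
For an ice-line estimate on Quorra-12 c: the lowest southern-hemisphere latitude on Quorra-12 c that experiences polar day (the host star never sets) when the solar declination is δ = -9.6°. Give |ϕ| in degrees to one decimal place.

|ϕ| = 80.4°

Polar day requires cos h₀ = −tan ϕ tan δ ≤ −1, i.e. tan ϕ tan δ ≥ 1.
The boundary is |tan ϕ| · |tan δ| = 1, so |ϕ| = 90° − |δ| = 90° − 9.6° = 80.4° in the southern hemisphere.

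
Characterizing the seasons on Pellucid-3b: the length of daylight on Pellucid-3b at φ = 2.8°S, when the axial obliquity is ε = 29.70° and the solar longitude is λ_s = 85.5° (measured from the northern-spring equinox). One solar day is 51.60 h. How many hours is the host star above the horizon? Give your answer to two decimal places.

Solar declination: sin δ = sin ε · sin λ_s = sin 29.70° × sin 85.5° = 0.49393, so δ = +29.599°.
cos H₀ = −tan φ · tan δ = −tan(-2.8°) × tan(+29.599°) = 0.0278, so H₀ = 1.5430 rad = 88.41°.
Daylight = 2H₀/(2π) × 51.60 h = (1.5430/π) × 51.60 = 25.34 h.

25.34 h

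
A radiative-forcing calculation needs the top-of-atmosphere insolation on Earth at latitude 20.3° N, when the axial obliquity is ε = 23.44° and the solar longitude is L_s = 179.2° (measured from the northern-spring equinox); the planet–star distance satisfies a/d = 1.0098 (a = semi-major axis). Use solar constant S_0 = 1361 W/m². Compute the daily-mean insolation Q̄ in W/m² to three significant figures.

Solar declination: sin δ = sin ε · sin L_s = sin 23.44° × sin 179.2° = 0.00555, so δ = +0.318°.
cos h₀ = −tan(+20.3°) tan(+0.318°) = -0.0021, h₀ = 1.5729 rad.
Bracket: h₀ sin ϕ sin δ + cos ϕ cos δ sin h₀ = 1.5729×0.34694×0.00555 + 0.93789×0.99998×1.00000 = 0.003029 + 0.937871 = 0.940900.
Inverse-square distance factor (a/d)² = 1.0098² = 1.019696.
Q̄ = (S_0/π) × 1.019696 × [bracket] = (1361/π) × 1.019696 × 0.940900 = 415.6 W/m².

Q̄ ≈ 416 W/m²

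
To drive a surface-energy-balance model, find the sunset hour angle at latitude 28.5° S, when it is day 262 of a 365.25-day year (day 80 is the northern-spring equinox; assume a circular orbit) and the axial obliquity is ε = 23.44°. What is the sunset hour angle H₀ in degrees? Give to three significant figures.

H₀ = 89.9°

Solar longitude: λ_s = 360° × (262 − 80)/365.25 = 179.384°.
sin δ = sin 23.44° × sin 179.384° = 0.00428, so δ = +0.245°.
cos H₀ = −tan φ · tan δ = −tan(-28.5°) × tan(+0.245°) = 0.0023, so H₀ = 1.5685 rad = 89.87°.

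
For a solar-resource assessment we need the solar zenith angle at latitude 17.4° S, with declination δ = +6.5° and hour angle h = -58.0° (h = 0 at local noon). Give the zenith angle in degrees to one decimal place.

θ_z = 62.1°

cos θ_z = sin ϕ sin δ + cos ϕ cos δ cos h = -0.033852 + 0.502420 = 0.468568.
θ_z = arccos(0.468568) = 62.1°.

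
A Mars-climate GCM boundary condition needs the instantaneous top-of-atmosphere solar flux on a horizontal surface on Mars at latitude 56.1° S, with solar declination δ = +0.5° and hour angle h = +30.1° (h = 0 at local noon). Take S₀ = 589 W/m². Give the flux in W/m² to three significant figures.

cos θ_z = sin φ sin δ + cos φ cos δ cos h = -0.007243 + 0.482516 = 0.475273.
Flux = S₀ · cos θ_z = 589 × 0.475273 = 279.9 W/m².

280 W/m²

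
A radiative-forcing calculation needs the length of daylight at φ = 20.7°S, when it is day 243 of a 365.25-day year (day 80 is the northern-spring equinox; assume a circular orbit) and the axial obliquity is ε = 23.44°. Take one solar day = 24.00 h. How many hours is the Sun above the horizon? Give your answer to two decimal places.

Solar longitude: λ_s = 360° × (243 − 80)/365.25 = 160.657°.
sin δ = sin 23.44° × sin 160.657° = 0.13176, so δ = +7.571°.
cos H₀ = −tan φ · tan δ = −tan(-20.7°) × tan(+7.571°) = 0.0502, so H₀ = 1.5206 rad = 87.12°.
Daylight = 2H₀/(2π) × 24.00 h = (1.5206/π) × 24.00 = 11.62 h.

11.62 h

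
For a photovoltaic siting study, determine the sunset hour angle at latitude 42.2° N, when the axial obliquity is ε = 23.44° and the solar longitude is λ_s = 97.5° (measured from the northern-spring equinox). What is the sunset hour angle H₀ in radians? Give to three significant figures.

H₀ = 1.97 rad

Solar declination: sin δ = sin ε · sin λ_s = sin 23.44° × sin 97.5° = 0.39439, so δ = +23.228°.
cos H₀ = −tan φ · tan δ = −tan(+42.2°) × tan(+23.228°) = -0.3891, so H₀ = 1.9705 rad = 112.90°.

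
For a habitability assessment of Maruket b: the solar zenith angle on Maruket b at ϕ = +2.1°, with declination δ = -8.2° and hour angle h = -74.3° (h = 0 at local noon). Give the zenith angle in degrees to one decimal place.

θ_z = 74.8°

cos θ_z = sin ϕ sin δ + cos ϕ cos δ cos h = -0.005226 + 0.267654 = 0.262428.
θ_z = arccos(0.262428) = 74.8°.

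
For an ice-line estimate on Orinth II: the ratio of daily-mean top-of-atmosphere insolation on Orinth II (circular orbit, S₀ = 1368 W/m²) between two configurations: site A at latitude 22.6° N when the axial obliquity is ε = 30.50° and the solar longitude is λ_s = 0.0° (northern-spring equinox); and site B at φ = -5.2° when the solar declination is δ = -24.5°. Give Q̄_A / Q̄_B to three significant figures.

Q̄_A / Q̄_B ≈ 0.956

— Configuration A (φ=+22.6°):
Solar declination: sin δ = sin ε · sin λ_s = sin 30.50° × sin 0.0° = 0.00000, so δ = +0.000°.
cos H₀ = −tan(+22.6°) tan(+0.000°) = -0.0000, H₀ = 1.5708 rad.
Bracket: H₀ sin φ sin δ + cos φ cos δ sin H₀ = 1.5708×0.38430×0.00000 + 0.92321×1.00000×1.00000 = 0.000000 + 0.923210 = 0.923210.
Q̄ = (S₀/π) × [bracket] = (1368/π) × 0.923210 = 402.01 W/m².
— Configuration B (φ=-5.2°):
cos H₀ = −tan(-5.2°) tan(-24.500°) = -0.0415, H₀ = 1.6123 rad.
Bracket: H₀ sin φ sin δ + cos φ cos δ sin H₀ = 1.6123×-0.09063×-0.41469 + 0.99588×0.90996×0.99914 = 0.060596 + 0.905432 = 0.966028.
Q̄ = (S₀/π) × [bracket] = (1368/π) × 0.966028 = 420.65 W/m².
Ratio Q̄_A / Q̄_B = 402.01 / 420.65 = 0.9557.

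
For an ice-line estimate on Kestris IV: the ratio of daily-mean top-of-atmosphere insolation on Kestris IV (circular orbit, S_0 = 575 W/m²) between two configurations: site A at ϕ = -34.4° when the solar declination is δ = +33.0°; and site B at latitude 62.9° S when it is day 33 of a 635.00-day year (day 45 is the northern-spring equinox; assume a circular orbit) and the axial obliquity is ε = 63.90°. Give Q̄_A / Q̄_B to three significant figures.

Q̄_A / Q̄_B ≈ 0.455

— Configuration A (ϕ=-34.4°):
cos h₀ = −tan(-34.4°) tan(+33.000°) = 0.4447, h₀ = 1.1100 rad.
Bracket: h₀ sin ϕ sin δ + cos ϕ cos δ sin h₀ = 1.1100×-0.56497×0.54464 + 0.82511×0.83867×0.89570 = -0.341553 + 0.619820 = 0.278267.
Q̄ = (S_0/π) × [bracket] = (575/π) × 0.278267 = 50.931 W/m².
— Configuration B (ϕ=-62.9°):
Solar longitude: L_s = 360° × (33 − 45)/635.00 = -6.803°, i.e. -6.803° + 360° = 353.197°.
sin δ = sin 63.90° × sin 353.197° = -0.10638, so δ = -6.107°.
cos h₀ = −tan(-62.9°) tan(-6.107°) = -0.2091, h₀ = 1.7814 rad.
Bracket: h₀ sin ϕ sin δ + cos ϕ cos δ sin h₀ = 1.7814×-0.89021×-0.10638 + 0.45554×0.99433×0.97790 = 0.168700 + 0.442947 = 0.611647.
Q̄ = (S_0/π) × [bracket] = (575/π) × 0.611647 = 111.95 W/m².
Ratio Q̄_A / Q̄_B = 50.931 / 111.95 = 0.4549.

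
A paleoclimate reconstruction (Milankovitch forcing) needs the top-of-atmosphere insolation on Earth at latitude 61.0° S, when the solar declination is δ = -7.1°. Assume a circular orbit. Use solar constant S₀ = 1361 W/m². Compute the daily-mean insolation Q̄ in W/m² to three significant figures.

cos H₀ = −tan(-61.0°) tan(-7.100°) = -0.2247, H₀ = 1.7974 rad.
Bracket: H₀ sin φ sin δ + cos φ cos δ sin H₀ = 1.7974×-0.87462×-0.12360 + 0.48481×0.99233×0.97443 = 0.194304 + 0.468790 = 0.663094.
Q̄ = (S₀/π) × [bracket] = (1361/π) × 0.663094 = 287.3 W/m².

Q̄ ≈ 287 W/m²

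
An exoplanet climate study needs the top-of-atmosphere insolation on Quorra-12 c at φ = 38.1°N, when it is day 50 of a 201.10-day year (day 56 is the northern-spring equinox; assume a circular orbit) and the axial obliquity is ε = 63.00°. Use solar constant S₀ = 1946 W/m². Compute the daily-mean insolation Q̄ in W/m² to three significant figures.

Solar longitude: λ_s = 360° × (50 − 56)/201.10 = -10.741°, i.e. -10.741° + 360° = 349.259°.
sin δ = sin 63.00° × sin 349.259° = -0.16606, so δ = -9.559°.
cos H₀ = −tan(+38.1°) tan(-9.559°) = 0.1320, H₀ = 1.4384 rad.
Bracket: H₀ sin φ sin δ + cos φ cos δ sin H₀ = 1.4384×0.61704×-0.16606 + 0.78694×0.98612×0.99124 = -0.147387 + 0.769219 = 0.621832.
Q̄ = (S₀/π) × [bracket] = (1946/π) × 0.621832 = 385.2 W/m².

Q̄ ≈ 385 W/m²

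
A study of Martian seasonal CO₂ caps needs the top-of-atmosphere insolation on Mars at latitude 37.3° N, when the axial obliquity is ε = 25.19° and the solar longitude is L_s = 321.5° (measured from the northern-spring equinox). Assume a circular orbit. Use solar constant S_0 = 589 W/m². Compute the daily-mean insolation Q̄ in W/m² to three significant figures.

Q̄ ≈ 99.7 W/m²

Solar declination: sin δ = sin ε · sin L_s = sin 25.19° × sin 321.5° = -0.26496, so δ = -15.364°.
cos h₀ = −tan(+37.3°) tan(-15.364°) = 0.2093, h₀ = 1.3599 rad.
Bracket: h₀ sin ϕ sin δ + cos ϕ cos δ sin h₀ = 1.3599×0.60599×-0.26496 + 0.79547×0.96426×0.97785 = -0.218350 + 0.750050 = 0.531700.
Q̄ = (S_0/π) × [bracket] = (589/π) × 0.531700 = 99.69 W/m².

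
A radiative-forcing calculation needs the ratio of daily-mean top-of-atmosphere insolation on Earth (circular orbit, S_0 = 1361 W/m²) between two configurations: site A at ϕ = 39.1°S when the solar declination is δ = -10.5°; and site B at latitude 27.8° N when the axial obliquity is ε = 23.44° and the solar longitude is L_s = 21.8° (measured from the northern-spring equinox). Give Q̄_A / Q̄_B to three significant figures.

Q̄_A / Q̄_B ≈ 0.966

— Configuration A (ϕ=-39.1°):
cos h₀ = −tan(-39.1°) tan(-10.500°) = -0.1506, h₀ = 1.7220 rad.
Bracket: h₀ sin ϕ sin δ + cos ϕ cos δ sin h₀ = 1.7220×-0.63068×-0.18224 + 0.77605×0.98325×0.98859 = 0.197918 + 0.754345 = 0.952263.
Q̄ = (S_0/π) × [bracket] = (1361/π) × 0.952263 = 412.54 W/m².
— Configuration B (ϕ=+27.8°):
Solar declination: sin δ = sin ε · sin L_s = sin 23.44° × sin 21.8° = 0.14773, so δ = +8.495°.
cos h₀ = −tan(+27.8°) tan(+8.495°) = -0.0788, h₀ = 1.6496 rad.
Bracket: h₀ sin ϕ sin δ + cos ϕ cos δ sin h₀ = 1.6496×0.46639×0.14773 + 0.88458×0.98903×0.99689 = 0.113657 + 0.872155 = 0.985812.
Q̄ = (S_0/π) × [bracket] = (1361/π) × 0.985812 = 427.07 W/m².
Ratio Q̄_A / Q̄_B = 412.54 / 427.07 = 0.9660.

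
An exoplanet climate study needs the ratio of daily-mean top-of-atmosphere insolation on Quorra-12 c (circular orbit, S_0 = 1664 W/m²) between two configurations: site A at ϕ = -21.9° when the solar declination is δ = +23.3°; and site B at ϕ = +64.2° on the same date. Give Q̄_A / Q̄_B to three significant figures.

Q̄_A / Q̄_B ≈ 0.559

— Configuration A (ϕ=-21.9°):
cos h₀ = −tan(-21.9°) tan(+23.300°) = 0.1731, h₀ = 1.3968 rad.
Bracket: h₀ sin ϕ sin δ + cos ϕ cos δ sin h₀ = 1.3968×-0.37299×0.39555 + 0.92784×0.91845×0.98490 = -0.206079 + 0.839307 = 0.633228.
Q̄ = (S_0/π) × [bracket] = (1664/π) × 0.633228 = 335.40 W/m².
— Configuration B (ϕ=+64.2°):
cos h₀ = −tan(+64.2°) tan(+23.300°) = -0.8909, h₀ = 2.6701 rad.
Bracket: h₀ sin ϕ sin δ + cos ϕ cos δ sin h₀ = 2.6701×0.90032×0.39555 + 0.43523×0.91845×0.45424 = 0.950880 + 0.181577 = 1.132457.
Q̄ = (S_0/π) × [bracket] = (1664/π) × 1.132457 = 599.83 W/m².
Ratio Q̄_A / Q̄_B = 335.40 / 599.83 = 0.5592.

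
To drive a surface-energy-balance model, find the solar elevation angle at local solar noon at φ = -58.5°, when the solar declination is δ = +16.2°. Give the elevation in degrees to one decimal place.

At local noon the hour angle is zero, so the zenith angle equals |φ − δ| = |-58.5° − (+16.200°)| = 74.700°.
Elevation = 90° − 74.700° = 15.3°.

15.3°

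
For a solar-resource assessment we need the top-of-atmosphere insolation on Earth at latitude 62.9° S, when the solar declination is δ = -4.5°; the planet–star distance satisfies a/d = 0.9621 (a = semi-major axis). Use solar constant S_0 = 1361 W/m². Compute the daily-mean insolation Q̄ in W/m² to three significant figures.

Q̄ ≈ 228 W/m²

cos h₀ = −tan(-62.9°) tan(-4.500°) = -0.1538, h₀ = 1.7252 rad.
Bracket: h₀ sin ϕ sin δ + cos ϕ cos δ sin h₀ = 1.7252×-0.89021×-0.07846 + 0.45554×0.99692×0.98810 = 0.120498 + 0.448733 = 0.569231.
Inverse-square distance factor (a/d)² = 0.9621² = 0.925636.
Q̄ = (S_0/π) × 0.925636 × [bracket] = (1361/π) × 0.925636 × 0.569231 = 228.3 W/m².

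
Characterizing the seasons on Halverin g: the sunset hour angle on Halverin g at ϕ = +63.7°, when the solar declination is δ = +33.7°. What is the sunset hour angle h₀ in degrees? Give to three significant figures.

Sunrise equation: cos h₀ = −tan ϕ · tan δ = -1.3494 ≤ −1, so the host star never sets (polar day) and h₀ = π.

h₀ = 180°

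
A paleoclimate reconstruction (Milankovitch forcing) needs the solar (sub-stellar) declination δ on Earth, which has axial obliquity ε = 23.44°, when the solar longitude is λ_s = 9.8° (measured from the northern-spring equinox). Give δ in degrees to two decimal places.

sin δ = sin ε · sin λ_s = sin 23.44° × sin 9.8° = 0.067707.
δ = arcsin(0.067707) = +3.88°.

δ = +3.88°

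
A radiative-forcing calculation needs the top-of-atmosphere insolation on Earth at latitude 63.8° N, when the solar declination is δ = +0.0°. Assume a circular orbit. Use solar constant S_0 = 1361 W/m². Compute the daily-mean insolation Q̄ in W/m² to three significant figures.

Q̄ ≈ 191 W/m²

cos h₀ = −tan(+63.8°) tan(+0.000°) = -0.0000, h₀ = 1.5708 rad.
Bracket: h₀ sin ϕ sin δ + cos ϕ cos δ sin h₀ = 1.5708×0.89726×0.00000 + 0.44151×1.00000×1.00000 = 0.000000 + 0.441510 = 0.441510.
Q̄ = (S_0/π) × [bracket] = (1361/π) × 0.441510 = 191.3 W/m².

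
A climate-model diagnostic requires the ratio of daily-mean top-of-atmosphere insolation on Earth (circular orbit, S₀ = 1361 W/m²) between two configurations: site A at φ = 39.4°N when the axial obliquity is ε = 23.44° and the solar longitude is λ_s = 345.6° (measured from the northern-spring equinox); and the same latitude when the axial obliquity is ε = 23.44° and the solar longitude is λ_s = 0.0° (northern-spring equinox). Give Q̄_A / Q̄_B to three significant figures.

Q̄_A / Q̄_B ≈ 0.871

— Configuration A (φ=+39.4°):
Solar declination: sin δ = sin ε · sin λ_s = sin 23.44° × sin 345.6° = -0.09893, so δ = -5.677°.
cos H₀ = −tan(+39.4°) tan(-5.677°) = 0.0817, H₀ = 1.4890 rad.
Bracket: H₀ sin φ sin δ + cos φ cos δ sin H₀ = 1.4890×0.63473×-0.09893 + 0.77273×0.99509×0.99666 = -0.093500 + 0.766368 = 0.672868.
Q̄ = (S₀/π) × [bracket] = (1361/π) × 0.672868 = 291.50 W/m².
— Configuration B (φ=+39.4°):
Solar declination: sin δ = sin ε · sin λ_s = sin 23.44° × sin 0.0° = 0.00000, so δ = +0.000°.
cos H₀ = −tan(+39.4°) tan(+0.000°) = -0.0000, H₀ = 1.5708 rad.
Bracket: H₀ sin φ sin δ + cos φ cos δ sin H₀ = 1.5708×0.63473×0.00000 + 0.77273×1.00000×1.00000 = 0.000000 + 0.772730 = 0.772730.
Q̄ = (S₀/π) × [bracket] = (1361/π) × 0.772730 = 334.76 W/m².
Ratio Q̄_A / Q̄_B = 291.50 / 334.76 = 0.8708.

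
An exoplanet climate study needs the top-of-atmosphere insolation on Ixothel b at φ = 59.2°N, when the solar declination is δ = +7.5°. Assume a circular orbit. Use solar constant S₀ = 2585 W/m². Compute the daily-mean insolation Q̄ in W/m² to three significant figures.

cos H₀ = −tan(+59.2°) tan(+7.500°) = -0.2208, H₀ = 1.7935 rad.
Bracket: H₀ sin φ sin δ + cos φ cos δ sin H₀ = 1.7935×0.85896×0.13053 + 0.51204×0.99144×0.97531 = 0.201087 + 0.495123 = 0.696210.
Q̄ = (S₀/π) × [bracket] = (2585/π) × 0.696210 = 572.9 W/m².

Q̄ ≈ 573 W/m²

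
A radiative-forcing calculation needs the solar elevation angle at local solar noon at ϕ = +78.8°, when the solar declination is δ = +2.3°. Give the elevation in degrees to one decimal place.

13.5°

At local noon the hour angle is zero, so the zenith angle equals |ϕ − δ| = |+78.8° − (+2.300°)| = 76.500°.
Elevation = 90° − 76.500° = 13.5°.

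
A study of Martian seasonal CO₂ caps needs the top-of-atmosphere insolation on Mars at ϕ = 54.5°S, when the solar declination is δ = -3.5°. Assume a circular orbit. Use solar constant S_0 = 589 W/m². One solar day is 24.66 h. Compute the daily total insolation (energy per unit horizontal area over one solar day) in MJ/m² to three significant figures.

cos h₀ = −tan(-54.5°) tan(-3.500°) = -0.0857, h₀ = 1.6566 rad.
Bracket: h₀ sin ϕ sin δ + cos ϕ cos δ sin h₀ = 1.6566×-0.81412×-0.06105 + 0.58070×0.99813×0.99632 = 0.082336 + 0.577481 = 0.659817.
Q̄ = (S_0/π) × [bracket] = (589/π) × 0.659817 = 123.71 W/m².
Daily total = Q̄ × 24.66 h × 3600 s/h = 123.71 × 24.66 × 3600 / 10⁶ = 10.98 MJ/m².

11.0 MJ/m²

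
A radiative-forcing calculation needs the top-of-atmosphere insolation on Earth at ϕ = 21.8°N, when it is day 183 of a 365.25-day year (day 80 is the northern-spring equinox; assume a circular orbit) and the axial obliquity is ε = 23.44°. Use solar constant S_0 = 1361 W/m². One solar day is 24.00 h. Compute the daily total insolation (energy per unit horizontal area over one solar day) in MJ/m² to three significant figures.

41.0 MJ/m²

Solar longitude: L_s = 360° × (183 − 80)/365.25 = 101.520°.
sin δ = sin 23.44° × sin 101.520° = 0.38978, so δ = +22.941°.
cos h₀ = −tan(+21.8°) tan(+22.941°) = -0.1693, h₀ = 1.7409 rad.
Bracket: h₀ sin ϕ sin δ + cos ϕ cos δ sin h₀ = 1.7409×0.37137×0.38978 + 0.92849×0.92091×0.98557 = 0.252000 + 0.842717 = 1.094717.
Q̄ = (S_0/π) × [bracket] = (1361/π) × 1.094717 = 474.25 W/m².
Daily total = Q̄ × 24.00 h × 3600 s/h = 474.25 × 24.00 × 3600 / 10⁶ = 40.98 MJ/m².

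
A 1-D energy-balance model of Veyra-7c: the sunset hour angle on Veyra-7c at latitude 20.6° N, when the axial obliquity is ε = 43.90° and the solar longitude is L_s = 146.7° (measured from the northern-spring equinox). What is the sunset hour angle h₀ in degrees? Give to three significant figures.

h₀ = 98.9°

Solar declination: sin δ = sin ε · sin L_s = sin 43.90° × sin 146.7° = 0.38069, so δ = +22.377°.
cos h₀ = −tan ϕ · tan δ = −tan(+20.6°) × tan(+22.377°) = -0.1547, so h₀ = 1.7262 rad = 98.90°.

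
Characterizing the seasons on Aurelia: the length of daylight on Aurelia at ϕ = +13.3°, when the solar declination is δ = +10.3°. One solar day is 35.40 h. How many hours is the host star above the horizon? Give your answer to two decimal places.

cos h₀ = −tan ϕ · tan δ = −tan(+13.3°) × tan(+10.300°) = -0.0430, so h₀ = 1.6138 rad = 92.46°.
Daylight = 2h₀/(2π) × 35.40 h = (1.6138/π) × 35.40 = 18.18 h.

18.18 h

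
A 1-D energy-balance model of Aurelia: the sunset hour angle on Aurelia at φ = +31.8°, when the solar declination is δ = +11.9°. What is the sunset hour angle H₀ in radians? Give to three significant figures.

cos H₀ = −tan φ · tan δ = −tan(+31.8°) × tan(+11.900°) = -0.1307, so H₀ = 1.7018 rad = 97.51°.

H₀ = 1.70 rad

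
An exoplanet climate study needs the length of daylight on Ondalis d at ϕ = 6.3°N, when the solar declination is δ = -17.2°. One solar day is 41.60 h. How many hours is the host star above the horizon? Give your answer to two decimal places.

20.35 h

cos h₀ = −tan ϕ · tan δ = −tan(+6.3°) × tan(-17.200°) = 0.0342, so h₀ = 1.5366 rad = 88.04°.
Daylight = 2h₀/(2π) × 41.60 h = (1.5366/π) × 41.60 = 20.35 h.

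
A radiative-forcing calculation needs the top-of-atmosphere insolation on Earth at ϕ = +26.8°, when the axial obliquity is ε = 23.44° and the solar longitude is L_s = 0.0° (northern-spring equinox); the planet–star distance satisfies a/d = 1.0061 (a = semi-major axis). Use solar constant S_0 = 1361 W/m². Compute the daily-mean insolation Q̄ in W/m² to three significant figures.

Solar declination: sin δ = sin ε · sin L_s = sin 23.44° × sin 0.0° = 0.00000, so δ = +0.000°.
cos h₀ = −tan(+26.8°) tan(+0.000°) = -0.0000, h₀ = 1.5708 rad.
Bracket: h₀ sin ϕ sin δ + cos ϕ cos δ sin h₀ = 1.5708×0.45088×0.00000 + 0.89259×1.00000×1.00000 = 0.000000 + 0.892590 = 0.892590.
Inverse-square distance factor (a/d)² = 1.0061² = 1.012237.
Q̄ = (S_0/π) × 1.012237 × [bracket] = (1361/π) × 1.012237 × 0.892590 = 391.4 W/m².

Q̄ ≈ 391 W/m²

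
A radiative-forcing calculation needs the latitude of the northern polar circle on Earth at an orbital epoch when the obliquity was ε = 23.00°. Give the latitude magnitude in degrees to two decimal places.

67.00°

The polar circle is the lowest latitude that experiences at least one full rotation of continuous daylight at the northern-summer solstice; it lies at |ϕ| = 90° − ε = 90° − 23.00° = 67.00°.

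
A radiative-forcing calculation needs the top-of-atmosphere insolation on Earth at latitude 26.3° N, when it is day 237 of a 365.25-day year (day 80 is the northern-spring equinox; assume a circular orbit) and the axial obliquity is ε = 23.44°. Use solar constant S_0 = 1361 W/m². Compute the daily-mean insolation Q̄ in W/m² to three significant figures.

Q̄ ≈ 435 W/m²

Solar longitude: L_s = 360° × (237 − 80)/365.25 = 154.743°.
sin δ = sin 23.44° × sin 154.743° = 0.16973, so δ = +9.772°.
cos h₀ = −tan(+26.3°) tan(+9.772°) = -0.0851, h₀ = 1.6560 rad.
Bracket: h₀ sin ϕ sin δ + cos ϕ cos δ sin h₀ = 1.6560×0.44307×0.16973 + 0.89649×0.98549×0.99637 = 0.124535 + 0.880275 = 1.004810.
Q̄ = (S_0/π) × [bracket] = (1361/π) × 1.004810 = 435.3 W/m².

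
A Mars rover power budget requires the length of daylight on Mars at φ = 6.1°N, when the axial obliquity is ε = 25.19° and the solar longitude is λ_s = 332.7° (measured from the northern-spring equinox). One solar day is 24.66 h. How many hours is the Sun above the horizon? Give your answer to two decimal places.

Solar declination: sin δ = sin ε · sin λ_s = sin 25.19° × sin 332.7° = -0.19521, so δ = -11.257°.
cos H₀ = −tan φ · tan δ = −tan(+6.1°) × tan(-11.257°) = 0.0213, so H₀ = 1.5495 rad = 88.78°.
Daylight = 2H₀/(2π) × 24.66 h = (1.5495/π) × 24.66 = 12.16 h.

12.16 h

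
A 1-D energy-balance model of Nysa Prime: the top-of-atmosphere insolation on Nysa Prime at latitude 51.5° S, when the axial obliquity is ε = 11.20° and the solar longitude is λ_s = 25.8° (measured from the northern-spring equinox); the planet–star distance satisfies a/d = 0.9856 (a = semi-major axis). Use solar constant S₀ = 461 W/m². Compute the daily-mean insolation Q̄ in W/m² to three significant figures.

Solar declination: sin δ = sin ε · sin λ_s = sin 11.20° × sin 25.8° = 0.08454, so δ = +4.849°.
cos H₀ = −tan(-51.5°) tan(+4.849°) = 0.1067, H₀ = 1.4639 rad.
Bracket: H₀ sin φ sin δ + cos φ cos δ sin H₀ = 1.4639×-0.78261×0.08454 + 0.62251×0.99642×0.99430 = -0.096854 + 0.616746 = 0.519892.
Inverse-square distance factor (a/d)² = 0.9856² = 0.971407.
Q̄ = (S₀/π) × 0.971407 × [bracket] = (461/π) × 0.971407 × 0.519892 = 74.11 W/m².

Q̄ ≈ 74.1 W/m²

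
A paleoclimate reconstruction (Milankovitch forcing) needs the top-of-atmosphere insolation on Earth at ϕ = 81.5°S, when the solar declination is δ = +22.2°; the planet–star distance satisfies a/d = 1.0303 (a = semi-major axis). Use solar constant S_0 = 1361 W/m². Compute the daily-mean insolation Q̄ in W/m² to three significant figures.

cos h₀ = −tan(-81.5°) tan(+22.200°) = 2.7306 ≥ 1 ⇒ polar night, h₀ = 0 and Q̄ = 0.
Inverse-square distance factor (a/d)² = 1.0303² = 1.061518.

Q̄ ≈ 0.00 W/m²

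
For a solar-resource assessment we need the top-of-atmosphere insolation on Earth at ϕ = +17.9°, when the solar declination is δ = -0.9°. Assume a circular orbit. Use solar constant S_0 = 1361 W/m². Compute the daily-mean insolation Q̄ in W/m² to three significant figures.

cos h₀ = −tan(+17.9°) tan(-0.900°) = 0.0051, h₀ = 1.5657 rad.
Bracket: h₀ sin ϕ sin δ + cos ϕ cos δ sin h₀ = 1.5657×0.30736×-0.01571 + 0.95159×0.99988×0.99999 = -0.007560 + 0.951466 = 0.943906.
Q̄ = (S_0/π) × [bracket] = (1361/π) × 0.943906 = 408.9 W/m².

Q̄ ≈ 409 W/m²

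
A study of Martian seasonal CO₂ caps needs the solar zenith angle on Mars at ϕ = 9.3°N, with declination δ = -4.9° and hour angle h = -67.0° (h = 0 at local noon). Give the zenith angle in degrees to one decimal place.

cos θ_z = sin ϕ sin δ + cos ϕ cos δ cos h = -0.013804 + 0.384186 = 0.370382.
θ_z = arccos(0.370382) = 68.3°.

θ_z = 68.3°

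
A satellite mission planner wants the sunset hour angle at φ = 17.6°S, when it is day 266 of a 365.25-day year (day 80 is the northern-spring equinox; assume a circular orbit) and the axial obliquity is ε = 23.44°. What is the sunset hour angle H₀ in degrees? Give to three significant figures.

H₀ = 90.4°

Solar longitude: λ_s = 360° × (266 − 80)/365.25 = 183.326°.
sin δ = sin 23.44° × sin 183.326° = -0.02308, so δ = -1.323°.
cos H₀ = −tan φ · tan δ = −tan(-17.6°) × tan(-1.323°) = -0.0073, so H₀ = 1.5781 rad = 90.42°.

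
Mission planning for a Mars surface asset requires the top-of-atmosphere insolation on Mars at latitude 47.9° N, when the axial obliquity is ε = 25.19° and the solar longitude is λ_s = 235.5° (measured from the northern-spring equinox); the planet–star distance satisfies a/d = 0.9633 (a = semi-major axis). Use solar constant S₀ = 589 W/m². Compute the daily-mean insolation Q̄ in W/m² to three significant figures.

Solar declination: sin δ = sin ε · sin λ_s = sin 25.19° × sin 235.5° = -0.35077, so δ = -20.534°.
cos H₀ = −tan(+47.9°) tan(-20.534°) = 0.4145, H₀ = 1.1434 rad.
Bracket: H₀ sin φ sin δ + cos φ cos δ sin H₀ = 1.1434×0.74198×-0.35077 + 0.67043×0.93646×0.91003 = -0.297586 + 0.571345 = 0.273759.
Inverse-square distance factor (a/d)² = 0.9633² = 0.927947.
Q̄ = (S₀/π) × 0.927947 × [bracket] = (589/π) × 0.927947 × 0.273759 = 47.63 W/m².

Q̄ ≈ 47.6 W/m²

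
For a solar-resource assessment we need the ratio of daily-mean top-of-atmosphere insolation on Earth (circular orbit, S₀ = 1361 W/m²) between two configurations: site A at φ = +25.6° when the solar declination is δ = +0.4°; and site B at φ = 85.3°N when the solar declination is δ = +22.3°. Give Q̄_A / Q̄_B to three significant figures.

— Configuration A (φ=+25.6°):
cos H₀ = −tan(+25.6°) tan(+0.400°) = -0.0033, H₀ = 1.5741 rad.
Bracket: H₀ sin φ sin δ + cos φ cos δ sin H₀ = 1.5741×0.43209×0.00698 + 0.90183×0.99998×0.99999 = 0.004747 + 0.901803 = 0.906550.
Q̄ = (S₀/π) × [bracket] = (1361/π) × 0.906550 = 392.74 W/m².
— Configuration B (φ=+85.3°):
cos H₀ = −tan(+85.3°) tan(+22.300°) = -4.9885 ≤ −1 ⇒ polar day, H₀ = π.
Bracket: H₀ sin φ sin δ + cos φ cos δ sin H₀ = 3.1416×0.99664×0.37946 + 0.08194×0.92521×0.00000 = 1.188106 + 0.000000 = 1.188106.
Q̄ = (S₀/π) × [bracket] = (1361/π) × 1.188106 = 514.71 W/m².
Ratio Q̄_A / Q̄_B = 392.74 / 514.71 = 0.7630.

Q̄_A / Q̄_B ≈ 0.763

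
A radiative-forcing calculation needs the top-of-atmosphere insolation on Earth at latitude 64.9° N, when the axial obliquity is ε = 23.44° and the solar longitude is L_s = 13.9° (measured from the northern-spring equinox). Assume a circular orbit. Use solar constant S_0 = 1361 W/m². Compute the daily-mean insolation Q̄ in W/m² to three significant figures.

Q̄ ≈ 246 W/m²

Solar declination: sin δ = sin ε · sin L_s = sin 23.44° × sin 13.9° = 0.09556, so δ = +5.484°.
cos h₀ = −tan(+64.9°) tan(+5.484°) = -0.2049, h₀ = 1.7772 rad.
Bracket: h₀ sin ϕ sin δ + cos ϕ cos δ sin h₀ = 1.7772×0.90557×0.09556 + 0.42420×0.99542×0.97878 = 0.153792 + 0.413297 = 0.567089.
Q̄ = (S_0/π) × [bracket] = (1361/π) × 0.567089 = 245.7 W/m².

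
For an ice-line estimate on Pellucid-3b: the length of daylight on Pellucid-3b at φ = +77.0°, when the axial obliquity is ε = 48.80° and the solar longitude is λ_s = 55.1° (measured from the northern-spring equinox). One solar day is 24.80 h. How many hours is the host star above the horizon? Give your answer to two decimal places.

Solar declination: sin δ = sin ε · sin λ_s = sin 48.80° × sin 55.1° = 0.61709, so δ = +38.104°.
Sunrise equation: cos H₀ = −tan φ · tan δ = -3.3968 ≤ −1, so the host star never sets (polar day) and H₀ = π.
Daylight = 2H₀/(2π) × 24.80 h = (3.1416/π) × 24.80 = 24.80 h.

24.80 h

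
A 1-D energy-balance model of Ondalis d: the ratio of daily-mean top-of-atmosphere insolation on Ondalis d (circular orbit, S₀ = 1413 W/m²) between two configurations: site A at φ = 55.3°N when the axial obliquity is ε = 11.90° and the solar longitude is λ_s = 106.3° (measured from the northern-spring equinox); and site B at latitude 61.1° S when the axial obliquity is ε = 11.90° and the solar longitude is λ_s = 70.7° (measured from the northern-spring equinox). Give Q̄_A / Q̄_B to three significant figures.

Q̄_A / Q̄_B ≈ 3.53

— Configuration A (φ=+55.3°):
Solar declination: sin δ = sin ε · sin λ_s = sin 11.90° × sin 106.3° = 0.19792, so δ = +11.415°.
cos H₀ = −tan(+55.3°) tan(+11.415°) = -0.2916, H₀ = 1.8667 rad.
Bracket: H₀ sin φ sin δ + cos φ cos δ sin H₀ = 1.8667×0.82214×0.19792 + 0.56928×0.98022×0.95654 = 0.303746 + 0.533768 = 0.837514.
Q̄ = (S₀/π) × [bracket] = (1413/π) × 0.837514 = 376.69 W/m².
— Configuration B (φ=-61.1°):
Solar declination: sin δ = sin ε · sin λ_s = sin 11.90° × sin 70.7° = 0.19462, so δ = +11.222°.
cos H₀ = −tan(-61.1°) tan(+11.222°) = 0.3594, H₀ = 1.2032 rad.
Bracket: H₀ sin φ sin δ + cos φ cos δ sin H₀ = 1.2032×-0.87546×0.19462 + 0.48328×0.98088×0.93318 = -0.205004 + 0.442364 = 0.237360.
Q̄ = (S₀/π) × [bracket] = (1413/π) × 0.237360 = 106.76 W/m².
Ratio Q̄_A / Q̄_B = 376.69 / 106.76 = 3.528.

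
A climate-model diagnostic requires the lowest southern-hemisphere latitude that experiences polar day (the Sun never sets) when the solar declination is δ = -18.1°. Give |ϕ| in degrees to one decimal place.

|ϕ| = 71.9°

Polar day requires cos h₀ = −tan ϕ tan δ ≤ −1, i.e. tan ϕ tan δ ≥ 1.
The boundary is |tan ϕ| · |tan δ| = 1, so |ϕ| = 90° − |δ| = 90° − 18.1° = 71.9° in the southern hemisphere.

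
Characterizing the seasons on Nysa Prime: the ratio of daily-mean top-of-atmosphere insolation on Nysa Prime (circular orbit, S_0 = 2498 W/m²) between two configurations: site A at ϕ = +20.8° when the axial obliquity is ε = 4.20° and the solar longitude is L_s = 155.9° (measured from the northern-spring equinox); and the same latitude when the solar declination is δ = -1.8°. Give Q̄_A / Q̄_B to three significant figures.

— Configuration A (ϕ=+20.8°):
Solar declination: sin δ = sin ε · sin L_s = sin 4.20° × sin 155.9° = 0.02991, so δ = +1.714°.
cos h₀ = −tan(+20.8°) tan(+1.714°) = -0.0114, h₀ = 1.5822 rad.
Bracket: h₀ sin ϕ sin δ + cos ϕ cos δ sin h₀ = 1.5822×0.35511×0.02991 + 0.93483×0.99955×0.99994 = 0.016805 + 0.934353 = 0.951158.
Q̄ = (S_0/π) × [bracket] = (2498/π) × 0.951158 = 756.30 W/m².
— Configuration B (ϕ=+20.8°):
cos h₀ = −tan(+20.8°) tan(-1.800°) = 0.0119, h₀ = 1.5589 rad.
Bracket: h₀ sin ϕ sin δ + cos ϕ cos δ sin h₀ = 1.5589×0.35511×-0.03141 + 0.93483×0.99951×0.99993 = -0.017388 + 0.934307 = 0.916919.
Q̄ = (S_0/π) × [bracket] = (2498/π) × 0.916919 = 729.08 W/m².
Ratio Q̄_A / Q̄_B = 756.30 / 729.08 = 1.037.

Q̄_A / Q̄_B ≈ 1.04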